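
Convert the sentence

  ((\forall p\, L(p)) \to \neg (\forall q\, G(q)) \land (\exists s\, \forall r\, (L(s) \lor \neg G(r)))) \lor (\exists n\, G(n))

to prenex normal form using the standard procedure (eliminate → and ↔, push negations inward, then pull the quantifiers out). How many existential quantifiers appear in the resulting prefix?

4

First replace A → B with ¬A ∨ B.
  \neg (\forall p\, L(p)) \lor \neg (\forall q\, G(q)) \land (\exists s\, \forall r\, (L(s) \lor \neg G(r))) \lor (\exists n\, G(n))
Move each ¬ inward, flipping quantifiers it crosses:
  (\exists p\, \neg L(p)) \lor (\exists q\, \neg G(q)) \land (\exists s\, \forall r\, (L(s) \lor \neg G(r))) \lor (\exists n\, G(n))
Finally move all quantifiers to the prefix:
  \exists p\, \exists q\, \exists s\, \forall r\, \exists n\, (\neg L(p) \lor \neg G(q) \land (L(s) \lor \neg G(r)) \lor G(n))
The prefix is \exists p \exists q \exists s \forall r \exists n: 1 universal, 4 existential.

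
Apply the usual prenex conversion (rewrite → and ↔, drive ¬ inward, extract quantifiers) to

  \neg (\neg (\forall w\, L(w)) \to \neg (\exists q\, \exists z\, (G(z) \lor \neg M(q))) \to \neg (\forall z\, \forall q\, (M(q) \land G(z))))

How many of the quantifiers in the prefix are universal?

Rewrite implications/biconditionals: A → B as ¬A ∨ B.
  \neg (\neg \neg (\forall w\, L(w)) \lor \neg \neg (\exists q\, \exists z\, (G(z) \lor \neg M(q))) \lor \neg (\forall z\, \forall q\, (M(q) \land G(z))))
Move each ¬ inward, flipping quantifiers it crosses:
  (\exists w\, \neg L(w)) \land (\forall q\, \forall z\, (\neg G(z) \land M(q))) \land (\forall z\, \forall q\, (M(q) \land G(z)))
Rename bound variables to avoid capture: z↦x1, q↦c.
  (\exists w\, \neg L(w)) \land (\forall q\, \forall z\, (\neg G(z) \land M(q))) \land (\forall x1\, \forall c\, (M(c) \land G(x1)))
Finally move all quantifiers to the prefix:
  \exists w\, \forall q\, \forall z\, \forall x1\, \forall c\, (\neg L(w) \land \neg G(z) \land M(q) \land M(c) \land G(x1))
The prefix is \exists w \forall q \forall z \forall x1 \forall c: 4 universal, 1 existential.

4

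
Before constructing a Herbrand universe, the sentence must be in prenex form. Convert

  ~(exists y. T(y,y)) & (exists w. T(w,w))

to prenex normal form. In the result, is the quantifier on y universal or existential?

Push ¬ through the quantifiers and connectives to reach negation normal form:
  (forall y. ~T(y,y)) & (exists w. T(w,w))
All bound variables are already distinct, so no renaming is needed.
Pull the quantifiers to the front (each side's bound variable is not free in the other side):
  forall y. exists w. (~T(y,y) & T(w,w))
The quantifier exists y sits under an odd number of negations, so it flips to forall y.

universal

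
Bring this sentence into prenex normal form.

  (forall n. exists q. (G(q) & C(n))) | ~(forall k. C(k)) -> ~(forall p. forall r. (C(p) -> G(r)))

exists n. forall q. forall k. exists p. exists r. ((~G(q) | ~C(n)) & C(k) | C(p) & ~G(r))

Rewrite implications/biconditionals: A → B as ¬A ∨ B.
  ~((forall n. exists q. (G(q) & C(n))) | ~(forall k. C(k))) | ~(forall p. forall r. (~C(p) | G(r)))
Move each ¬ inward, flipping quantifiers it crosses:
  (exists n. forall q. (~G(q) | ~C(n))) & (forall k. C(k)) | (exists p. exists r. (C(p) & ~G(r)))
All bound variables are already distinct, so no renaming is needed.
Extract every quantifier outward, since the variables are now distinct and don't occur free across branches:
  exists n. forall q. forall k. exists p. exists r. ((~G(q) | ~C(n)) & C(k) | C(p) & ~G(r))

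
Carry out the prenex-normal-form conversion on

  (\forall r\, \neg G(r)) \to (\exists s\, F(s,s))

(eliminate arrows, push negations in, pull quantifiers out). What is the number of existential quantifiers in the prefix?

First replace A → B with ¬A ∨ B.
  \neg (\forall r\, \neg G(r)) \lor (\exists s\, F(s,s))
Move each ¬ inward, flipping quantifiers it crosses:
  (\exists r\, G(r)) \lor (\exists s\, F(s,s))
All bound variables are already distinct, so no renaming is needed.
Pull the quantifiers to the front (each side's bound variable is not free in the other side):
  \exists r\, \exists s\, (G(r) \lor F(s,s))
The prefix is \exists r \exists s: 0 universal, 2 existential.

2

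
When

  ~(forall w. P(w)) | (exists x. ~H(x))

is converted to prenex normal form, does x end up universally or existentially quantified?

Push ¬ through the quantifiers and connectives to reach negation normal form:
  (exists w. ~P(w)) | (exists x. ~H(x))
All bound variables are already distinct, so no renaming is needed.
Finally move all quantifiers to the prefix:
  exists w. exists x. (~P(w) | ~H(x))
The quantifier exists x sits under an even number of negations, so it remains existential.

existential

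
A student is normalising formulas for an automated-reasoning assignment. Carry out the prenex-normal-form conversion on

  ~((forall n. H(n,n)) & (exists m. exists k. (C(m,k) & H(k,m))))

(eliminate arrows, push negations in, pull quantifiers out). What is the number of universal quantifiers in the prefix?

2

Push ¬ through the quantifiers and connectives to reach negation normal form:
  (exists n. ~H(n,n)) | (forall m. forall k. (~C(m,k) | ~H(k,m)))
Finally move all quantifiers to the prefix:
  exists n. forall m. forall k. (~H(n,n) | ~C(m,k) | ~H(k,m))
The prefix is exists n forall m forall k: 2 universal, 1 existential.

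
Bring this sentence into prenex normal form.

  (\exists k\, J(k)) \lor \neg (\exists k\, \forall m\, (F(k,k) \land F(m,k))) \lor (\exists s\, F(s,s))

\exists k\, \forall x\, \exists m\, \exists s\, (J(k) \lor \neg F(x,x) \lor \neg F(m,x) \lor F(s,s))

Drive negations inward (¬∀x A ≡ ∃x ¬A, ¬∃x A ≡ ∀x ¬A, De Morgan for ∧/∨):
  (\exists k\, J(k)) \lor (\forall k\, \exists m\, (\neg F(k,k) \lor \neg F(m,k))) \lor (\exists s\, F(s,s))
Standardize variables apart so no two quantifiers bind the same name: k↦x.
  (\exists k\, J(k)) \lor (\forall x\, \exists m\, (\neg F(x,x) \lor \neg F(m,x))) \lor (\exists s\, F(s,s))
Extract every quantifier outward, since the variables are now distinct and don't occur free across branches:
  \exists k\, \forall x\, \exists m\, \exists s\, (J(k) \lor \neg F(x,x) \lor \neg F(m,x) \lor F(s,s))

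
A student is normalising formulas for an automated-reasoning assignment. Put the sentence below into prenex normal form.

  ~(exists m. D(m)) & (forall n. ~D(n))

Push ¬ through the quantifiers and connectives to reach negation normal form:
  (forall m. ~D(m)) & (forall n. ~D(n))
Pull the quantifiers to the front (each side's bound variable is not free in the other side):
  forall m. forall n. (~D(m) & ~D(n))

forall m. forall n. (~D(m) & ~D(n))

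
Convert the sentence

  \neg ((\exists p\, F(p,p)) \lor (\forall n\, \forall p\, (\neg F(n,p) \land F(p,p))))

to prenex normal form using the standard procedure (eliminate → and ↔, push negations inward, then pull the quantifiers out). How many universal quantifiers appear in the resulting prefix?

Move each ¬ inward, flipping quantifiers it crosses:
  (\forall p\, \neg F(p,p)) \land (\exists n\, \exists p\, (F(n,p) \lor \neg F(p,p)))
Rename bound variables to avoid capture: p↦r.
  (\forall p\, \neg F(p,p)) \land (\exists n\, \exists r\, (F(n,r) \lor \neg F(r,r)))
Extract every quantifier outward, since the variables are now distinct and don't occur free across branches:
  \forall p\, \exists n\, \exists r\, (\neg F(p,p) \land (F(n,r) \lor \neg F(r,r)))
The prefix is \forall p \exists n \exists r: 1 universal, 2 existential.

1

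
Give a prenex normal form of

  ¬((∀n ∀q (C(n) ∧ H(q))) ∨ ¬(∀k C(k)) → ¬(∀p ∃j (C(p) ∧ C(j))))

∀n ∀q ∃k ∀p ∃j ((C(n) ∧ H(q) ∨ ¬C(k)) ∧ C(p) ∧ C(j))

Eliminate → and ↔ using ¬ and ∨.
  ¬(¬((∀n ∀q (C(n) ∧ H(q))) ∨ ¬(∀k C(k))) ∨ ¬(∀p ∃j (C(p) ∧ C(j))))
Drive negations inward (¬∀x A ≡ ∃x ¬A, ¬∃x A ≡ ∀x ¬A, De Morgan for ∧/∨):
  ((∀n ∀q (C(n) ∧ H(q))) ∨ (∃k ¬C(k))) ∧ (∀p ∃j (C(p) ∧ C(j)))
All bound variables are already distinct, so no renaming is needed.
Finally move all quantifiers to the prefix:
  ∀n ∀q ∃k ∀p ∃j ((C(n) ∧ H(q) ∨ ¬C(k)) ∧ C(p) ∧ C(j))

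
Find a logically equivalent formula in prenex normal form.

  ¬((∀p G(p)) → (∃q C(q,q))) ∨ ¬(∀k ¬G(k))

∀p ∀q ∃k (G(p) ∧ ¬C(q,q) ∨ G(k))

Rewrite implications/biconditionals: A → B as ¬A ∨ B.
  ¬(¬(∀p G(p)) ∨ (∃q C(q,q))) ∨ ¬(∀k ¬G(k))
Move each ¬ inward, flipping quantifiers it crosses:
  (∀p G(p)) ∧ (∀q ¬C(q,q)) ∨ (∃k G(k))
All bound variables are already distinct, so no renaming is needed.
Finally move all quantifiers to the prefix:
  ∀p ∀q ∃k (G(p) ∧ ¬C(q,q) ∨ G(k))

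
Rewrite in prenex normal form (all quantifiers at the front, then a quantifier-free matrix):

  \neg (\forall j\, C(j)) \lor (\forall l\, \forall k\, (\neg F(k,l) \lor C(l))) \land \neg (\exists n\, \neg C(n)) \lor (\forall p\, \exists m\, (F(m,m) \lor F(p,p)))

\exists j\, \forall l\, \forall k\, \forall n\, \forall p\, \exists m\, (\neg C(j) \lor (\neg F(k,l) \lor C(l)) \land C(n) \lor F(m,m) \lor F(p,p))

Push ¬ through the quantifiers and connectives to reach negation normal form:
  (\exists j\, \neg C(j)) \lor (\forall l\, \forall k\, (\neg F(k,l) \lor C(l))) \land (\forall n\, C(n)) \lor (\forall p\, \exists m\, (F(m,m) \lor F(p,p)))
All bound variables are already distinct, so no renaming is needed.
Pull the quantifiers to the front (each side's bound variable is not free in the other side):
  \exists j\, \forall l\, \forall k\, \forall n\, \forall p\, \exists m\, (\neg C(j) \lor (\neg F(k,l) \lor C(l)) \land C(n) \lor F(m,m) \lor F(p,p))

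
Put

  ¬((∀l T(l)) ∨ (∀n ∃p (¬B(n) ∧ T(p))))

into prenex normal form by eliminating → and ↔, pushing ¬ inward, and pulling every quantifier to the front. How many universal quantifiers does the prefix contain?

1

Drive negations inward (¬∀x A ≡ ∃x ¬A, ¬∃x A ≡ ∀x ¬A, De Morgan for ∧/∨):
  (∃l ¬T(l)) ∧ (∃n ∀p (B(n) ∨ ¬T(p)))
All bound variables are already distinct, so no renaming is needed.
Pull the quantifiers to the front (each side's bound variable is not free in the other side):
  ∃l ∃n ∀p (¬T(l) ∧ (B(n) ∨ ¬T(p)))
The prefix is ∃l ∃n ∀p: 1 universal, 2 existential.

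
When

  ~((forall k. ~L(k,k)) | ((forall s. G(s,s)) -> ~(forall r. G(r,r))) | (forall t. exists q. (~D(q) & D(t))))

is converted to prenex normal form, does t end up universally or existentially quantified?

Rewrite implications/biconditionals: A → B as ¬A ∨ B.
  ~((forall k. ~L(k,k)) | ~(forall s. G(s,s)) | ~(forall r. G(r,r)) | (forall t. exists q. (~D(q) & D(t))))
Push ¬ through the quantifiers and connectives to reach negation normal form:
  (exists k. L(k,k)) & (forall s. G(s,s)) & (forall r. G(r,r)) & (exists t. forall q. (D(q) | ~D(t)))
All bound variables are already distinct, so no renaming is needed.
Pull the quantifiers to the front (each side's bound variable is not free in the other side):
  exists k. forall s. forall r. exists t. forall q. (L(k,k) & G(s,s) & G(r,r) & (D(q) | ~D(t)))
The quantifier forall t sits under an odd number of negations (counting the antecedent side of each →), so it flips to exists t.

existential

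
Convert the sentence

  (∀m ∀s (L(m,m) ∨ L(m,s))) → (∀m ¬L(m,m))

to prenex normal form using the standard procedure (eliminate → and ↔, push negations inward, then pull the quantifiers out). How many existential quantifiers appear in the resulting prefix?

2

Rewrite implications/biconditionals: A → B as ¬A ∨ B.
  ¬(∀m ∀s (L(m,m) ∨ L(m,s))) ∨ (∀m ¬L(m,m))
Push ¬ through the quantifiers and connectives to reach negation normal form:
  (∃m ∃s (¬L(m,m) ∧ ¬L(m,s))) ∨ (∀m ¬L(m,m))
Standardize variables apart so no two quantifiers bind the same name: m↦v.
  (∃m ∃s (¬L(m,m) ∧ ¬L(m,s))) ∨ (∀v ¬L(v,v))
Finally move all quantifiers to the prefix:
  ∃m ∃s ∀v (¬L(m,m) ∧ ¬L(m,s) ∨ ¬L(v,v))
The prefix is ∃m ∃s ∀v: 1 universal, 2 existential.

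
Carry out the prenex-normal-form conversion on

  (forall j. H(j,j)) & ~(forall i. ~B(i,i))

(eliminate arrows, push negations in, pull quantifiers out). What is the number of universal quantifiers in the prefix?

1

Move each ¬ inward, flipping quantifiers it crosses:
  (forall j. H(j,j)) & (exists i. B(i,i))
All bound variables are already distinct, so no renaming is needed.
Finally move all quantifiers to the prefix:
  forall j. exists i. (H(j,j) & B(i,i))
The prefix is forall j exists i: 1 universal, 1 existential.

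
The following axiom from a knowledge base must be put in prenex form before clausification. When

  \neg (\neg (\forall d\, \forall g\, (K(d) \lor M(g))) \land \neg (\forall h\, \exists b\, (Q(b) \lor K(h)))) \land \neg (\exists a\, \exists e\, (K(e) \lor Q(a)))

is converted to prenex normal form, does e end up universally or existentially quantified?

universal

Push ¬ through the quantifiers and connectives to reach negation normal form:
  ((\forall d\, \forall g\, (K(d) \lor M(g))) \lor (\forall h\, \exists b\, (Q(b) \lor K(h)))) \land (\forall a\, \forall e\, (\neg K(e) \land \neg Q(a)))
Extract every quantifier outward, since the variables are now distinct and don't occur free across branches:
  \forall d\, \forall g\, \forall h\, \exists b\, \forall a\, \forall e\, ((K(d) \lor M(g) \lor Q(b) \lor K(h)) \land \neg K(e) \land \neg Q(a))
The quantifier \exists e sits under an odd number of negations, so it flips to \forall e.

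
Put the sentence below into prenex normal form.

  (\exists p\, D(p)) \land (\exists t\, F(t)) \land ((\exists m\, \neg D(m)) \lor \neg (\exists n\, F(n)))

\exists p\, \exists t\, \exists m\, \forall n\, (D(p) \land F(t) \land (\neg D(m) \lor \neg F(n)))

Drive negations inward (¬∀x A ≡ ∃x ¬A, ¬∃x A ≡ ∀x ¬A, De Morgan for ∧/∨):
  (\exists p\, D(p)) \land (\exists t\, F(t)) \land ((\exists m\, \neg D(m)) \lor (\forall n\, \neg F(n)))
Finally move all quantifiers to the prefix:
  \exists p\, \exists t\, \exists m\, \forall n\, (D(p) \land F(t) \land (\neg D(m) \lor \neg F(n)))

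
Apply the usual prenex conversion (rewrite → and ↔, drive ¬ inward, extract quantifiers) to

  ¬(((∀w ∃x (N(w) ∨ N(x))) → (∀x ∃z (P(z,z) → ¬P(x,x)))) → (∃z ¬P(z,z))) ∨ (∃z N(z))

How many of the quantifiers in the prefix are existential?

3

Eliminate → and ↔ using ¬ and ∨.
  ¬(¬(¬(∀w ∃x (N(w) ∨ N(x))) ∨ (∀x ∃z (¬P(z,z) ∨ ¬P(x,x)))) ∨ (∃z ¬P(z,z))) ∨ (∃z N(z))
Drive negations inward (¬∀x A ≡ ∃x ¬A, ¬∃x A ≡ ∀x ¬A, De Morgan for ∧/∨):
  ((∃w ∀x (¬N(w) ∧ ¬N(x))) ∨ (∀x ∃z (¬P(z,z) ∨ ¬P(x,x)))) ∧ (∀z P(z,z)) ∨ (∃z N(z))
Give each quantifier a distinct variable: x↦z1, z↦a, z↦y.
  ((∃w ∀x (¬N(w) ∧ ¬N(x))) ∨ (∀z1 ∃z (¬P(z,z) ∨ ¬P(z1,z1)))) ∧ (∀a P(a,a)) ∨ (∃y N(y))
Extract every quantifier outward, since the variables are now distinct and don't occur free across branches:
  ∃w ∀x ∀z1 ∃z ∀a ∃y ((¬N(w) ∧ ¬N(x) ∨ ¬P(z,z) ∨ ¬P(z1,z1)) ∧ P(a,a) ∨ N(y))
The prefix is ∃w ∀x ∀z1 ∃z ∀a ∃y: 3 universal, 3 existential.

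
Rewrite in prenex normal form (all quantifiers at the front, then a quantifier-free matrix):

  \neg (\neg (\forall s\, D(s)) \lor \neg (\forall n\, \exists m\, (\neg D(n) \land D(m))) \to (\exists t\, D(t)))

\exists s\, \exists n\, \forall m\, \forall t\, ((\neg D(s) \lor D(n) \lor \neg D(m)) \land \neg D(t))

Eliminate → and ↔ using ¬ and ∨.
  \neg (\neg (\neg (\forall s\, D(s)) \lor \neg (\forall n\, \exists m\, (\neg D(n) \land D(m)))) \lor (\exists t\, D(t)))
Move each ¬ inward, flipping quantifiers it crosses:
  ((\exists s\, \neg D(s)) \lor (\exists n\, \forall m\, (D(n) \lor \neg D(m)))) \land (\forall t\, \neg D(t))
All bound variables are already distinct, so no renaming is needed.
Pull the quantifiers to the front (each side's bound variable is not free in the other side):
  \exists s\, \exists n\, \forall m\, \forall t\, ((\neg D(s) \lor D(n) \lor \neg D(m)) \land \neg D(t))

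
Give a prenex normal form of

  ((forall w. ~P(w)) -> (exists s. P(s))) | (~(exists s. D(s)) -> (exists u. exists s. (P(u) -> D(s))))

exists w. exists s. exists w1. exists u. exists z. (P(w) | P(s) | D(w1) | ~P(u) | D(z))

Rewrite implications/biconditionals: A → B as ¬A ∨ B.
  ~(forall w. ~P(w)) | (exists s. P(s)) | ~~(exists s. D(s)) | (exists u. exists s. (~P(u) | D(s)))
Move each ¬ inward, flipping quantifiers it crosses:
  (exists w. P(w)) | (exists s. P(s)) | (exists s. D(s)) | (exists u. exists s. (~P(u) | D(s)))
Standardize variables apart so no two quantifiers bind the same name: s↦w1, s↦z.
  (exists w. P(w)) | (exists s. P(s)) | (exists w1. D(w1)) | (exists u. exists z. (~P(u) | D(z)))
Pull the quantifiers to the front (each side's bound variable is not free in the other side):
  exists w. exists s. exists w1. exists u. exists z. (P(w) | P(s) | D(w1) | ~P(u) | D(z))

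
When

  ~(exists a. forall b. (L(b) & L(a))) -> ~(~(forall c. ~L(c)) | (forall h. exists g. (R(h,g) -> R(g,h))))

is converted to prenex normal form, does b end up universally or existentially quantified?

universal

Rewrite implications/biconditionals: A → B as ¬A ∨ B.
  ~~(exists a. forall b. (L(b) & L(a))) | ~(~(forall c. ~L(c)) | (forall h. exists g. (~R(h,g) | R(g,h))))
Push ¬ through the quantifiers and connectives to reach negation normal form:
  (exists a. forall b. (L(b) & L(a))) | (forall c. ~L(c)) & (exists h. forall g. (R(h,g) & ~R(g,h)))
Extract every quantifier outward, since the variables are now distinct and don't occur free across branches:
  exists a. forall b. forall c. exists h. forall g. (L(b) & L(a) | ~L(c) & R(h,g) & ~R(g,h))
The quantifier forall b sits under an even number of negations (counting the antecedent side of each →), so it remains universal.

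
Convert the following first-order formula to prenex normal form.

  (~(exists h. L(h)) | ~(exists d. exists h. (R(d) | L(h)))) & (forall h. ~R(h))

Push ¬ through the quantifiers and connectives to reach negation normal form:
  ((forall h. ~L(h)) | (forall d. forall h. (~R(d) & ~L(h)))) & (forall h. ~R(h))
Rename bound variables to avoid capture: h↦u1, h↦q.
  ((forall h. ~L(h)) | (forall d. forall u1. (~R(d) & ~L(u1)))) & (forall q. ~R(q))
Finally move all quantifiers to the prefix:
  forall h. forall d. forall u1. forall q. ((~L(h) | ~R(d) & ~L(u1)) & ~R(q))

forall h. forall d. forall u1. forall q. ((~L(h) | ~R(d) & ~L(u1)) & ~R(q))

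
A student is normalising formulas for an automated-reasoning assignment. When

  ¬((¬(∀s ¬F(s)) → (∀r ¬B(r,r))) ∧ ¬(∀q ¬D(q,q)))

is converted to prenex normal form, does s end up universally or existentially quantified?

existential

Eliminate → and ↔ using ¬ and ∨.
  ¬((¬¬(∀s ¬F(s)) ∨ (∀r ¬B(r,r))) ∧ ¬(∀q ¬D(q,q)))
Push ¬ through the quantifiers and connectives to reach negation normal form:
  (∃s F(s)) ∧ (∃r B(r,r)) ∨ (∀q ¬D(q,q))
All bound variables are already distinct, so no renaming is needed.
Finally move all quantifiers to the prefix:
  ∃s ∃r ∀q (F(s) ∧ B(r,r) ∨ ¬D(q,q))
The quantifier ∀s sits under an odd number of negations (counting the antecedent side of each →), so it flips to ∃s.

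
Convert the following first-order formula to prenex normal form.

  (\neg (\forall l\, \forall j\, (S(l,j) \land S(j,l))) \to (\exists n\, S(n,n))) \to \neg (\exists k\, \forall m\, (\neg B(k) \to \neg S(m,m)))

\exists l\, \exists j\, \forall n\, \forall k\, \exists m\, ((\neg S(l,j) \lor \neg S(j,l)) \land \neg S(n,n) \lor \neg B(k) \land S(m,m))

Rewrite implications/biconditionals: A → B as ¬A ∨ B.
  \neg (\neg \neg (\forall l\, \forall j\, (S(l,j) \land S(j,l))) \lor (\exists n\, S(n,n))) \lor \neg (\exists k\, \forall m\, (\neg \neg B(k) \lor \neg S(m,m)))
Move each ¬ inward, flipping quantifiers it crosses:
  (\exists l\, \exists j\, (\neg S(l,j) \lor \neg S(j,l))) \land (\forall n\, \neg S(n,n)) \lor (\forall k\, \exists m\, (\neg B(k) \land S(m,m)))
Finally move all quantifiers to the prefix:
  \exists l\, \exists j\, \forall n\, \forall k\, \exists m\, ((\neg S(l,j) \lor \neg S(j,l)) \land \neg S(n,n) \lor \neg B(k) \land S(m,m))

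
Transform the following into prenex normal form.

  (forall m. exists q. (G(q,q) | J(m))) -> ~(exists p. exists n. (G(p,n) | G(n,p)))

First replace A → B with ¬A ∨ B.
  ~(forall m. exists q. (G(q,q) | J(m))) | ~(exists p. exists n. (G(p,n) | G(n,p)))
Move each ¬ inward, flipping quantifiers it crosses:
  (exists m. forall q. (~G(q,q) & ~J(m))) | (forall p. forall n. (~G(p,n) & ~G(n,p)))
All bound variables are already distinct, so no renaming is needed.
Finally move all quantifiers to the prefix:
  exists m. forall q. forall p. forall n. (~G(q,q) & ~J(m) | ~G(p,n) & ~G(n,p))

exists m. forall q. forall p. forall n. (~G(q,q) & ~J(m) | ~G(p,n) & ~G(n,p))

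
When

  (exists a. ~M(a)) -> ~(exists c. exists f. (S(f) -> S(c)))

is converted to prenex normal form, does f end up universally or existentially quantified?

Rewrite implications/biconditionals: A → B as ¬A ∨ B.
  ~(exists a. ~M(a)) | ~(exists c. exists f. (~S(f) | S(c)))
Push ¬ through the quantifiers and connectives to reach negation normal form:
  (forall a. M(a)) | (forall c. forall f. (S(f) & ~S(c)))
All bound variables are already distinct, so no renaming is needed.
Extract every quantifier outward, since the variables are now distinct and don't occur free across branches:
  forall a. forall c. forall f. (M(a) | S(f) & ~S(c))
The quantifier exists f sits under an odd number of negations (counting the antecedent side of each →), so it flips to forall f.

universal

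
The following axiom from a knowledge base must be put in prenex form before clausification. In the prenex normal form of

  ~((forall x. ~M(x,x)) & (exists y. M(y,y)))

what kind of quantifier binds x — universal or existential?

existential

Move each ¬ inward, flipping quantifiers it crosses:
  (exists x. M(x,x)) | (forall y. ~M(y,y))
Extract every quantifier outward, since the variables are now distinct and don't occur free across branches:
  exists x. forall y. (M(x,x) | ~M(y,y))
The quantifier forall x sits under an odd number of negations, so it flips to exists x.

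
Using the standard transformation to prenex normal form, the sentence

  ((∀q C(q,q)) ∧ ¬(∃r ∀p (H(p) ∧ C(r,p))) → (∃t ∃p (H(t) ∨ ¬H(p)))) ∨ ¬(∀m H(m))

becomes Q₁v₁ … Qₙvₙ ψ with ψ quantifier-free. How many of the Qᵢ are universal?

Rewrite implications/biconditionals: A → B as ¬A ∨ B.
  ¬((∀q C(q,q)) ∧ ¬(∃r ∀p (H(p) ∧ C(r,p)))) ∨ (∃t ∃p (H(t) ∨ ¬H(p))) ∨ ¬(∀m H(m))
Drive negations inward (¬∀x A ≡ ∃x ¬A, ¬∃x A ≡ ∀x ¬A, De Morgan for ∧/∨):
  (∃q ¬C(q,q)) ∨ (∃r ∀p (H(p) ∧ C(r,p))) ∨ (∃t ∃p (H(t) ∨ ¬H(p))) ∨ (∃m ¬H(m))
Rename bound variables to avoid capture: p↦b.
  (∃q ¬C(q,q)) ∨ (∃r ∀p (H(p) ∧ C(r,p))) ∨ (∃t ∃b (H(t) ∨ ¬H(b))) ∨ (∃m ¬H(m))
Pull the quantifiers to the front (each side's bound variable is not free in the other side):
  ∃q ∃r ∀p ∃t ∃b ∃m (¬C(q,q) ∨ H(p) ∧ C(r,p) ∨ H(t) ∨ ¬H(b) ∨ ¬H(m))
The prefix is ∃q ∃r ∀p ∃t ∃b ∃m: 1 universal, 5 existential.

1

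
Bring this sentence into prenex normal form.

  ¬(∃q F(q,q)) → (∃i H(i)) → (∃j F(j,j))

∃q ∀i ∃j (F(q,q) ∨ ¬H(i) ∨ F(j,j))

Eliminate → and ↔ using ¬ and ∨.
  ¬¬(∃q F(q,q)) ∨ ¬(∃i H(i)) ∨ (∃j F(j,j))
Push ¬ through the quantifiers and connectives to reach negation normal form:
  (∃q F(q,q)) ∨ (∀i ¬H(i)) ∨ (∃j F(j,j))
Pull the quantifiers to the front (each side's bound variable is not free in the other side):
  ∃q ∀i ∃j (F(q,q) ∨ ¬H(i) ∨ F(j,j))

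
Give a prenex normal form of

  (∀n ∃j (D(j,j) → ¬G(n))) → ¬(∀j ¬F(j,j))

Eliminate → and ↔ using ¬ and ∨.
  ¬(∀n ∃j (¬D(j,j) ∨ ¬G(n))) ∨ ¬(∀j ¬F(j,j))
Push ¬ through the quantifiers and connectives to reach negation normal form:
  (∃n ∀j (D(j,j) ∧ G(n))) ∨ (∃j F(j,j))
Standardize variables apart so no two quantifiers bind the same name: j↦c.
  (∃n ∀j (D(j,j) ∧ G(n))) ∨ (∃c F(c,c))
Finally move all quantifiers to the prefix:
  ∃n ∀j ∃c (D(j,j) ∧ G(n) ∨ F(c,c))

∃n ∀j ∃c (D(j,j) ∧ G(n) ∨ F(c,c))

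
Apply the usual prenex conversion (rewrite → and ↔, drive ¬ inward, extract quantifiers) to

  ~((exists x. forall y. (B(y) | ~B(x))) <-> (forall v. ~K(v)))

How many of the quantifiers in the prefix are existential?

3

First replace A → B with ¬A ∨ B; A ↔ B as (¬A ∨ B) ∧ (¬B ∨ A).
  ~((~(exists x. forall y. (B(y) | ~B(x))) | (forall v. ~K(v))) & (~(forall v. ~K(v)) | (exists x. forall y. (B(y) | ~B(x)))))
Move each ¬ inward, flipping quantifiers it crosses:
  (exists x. forall y. (B(y) | ~B(x))) & (exists v. K(v)) | (forall v. ~K(v)) & (forall x. exists y. (~B(y) & B(x)))
Give each quantifier a distinct variable: v↦z, x↦b, y↦z1.
  (exists x. forall y. (B(y) | ~B(x))) & (exists v. K(v)) | (forall z. ~K(z)) & (forall b. exists z1. (~B(z1) & B(b)))
Finally move all quantifiers to the prefix:
  exists x. forall y. exists v. forall z. forall b. exists z1. ((B(y) | ~B(x)) & K(v) | ~K(z) & ~B(z1) & B(b))
The prefix is exists x forall y exists v forall z forall b exists z1: 3 universal, 3 existential.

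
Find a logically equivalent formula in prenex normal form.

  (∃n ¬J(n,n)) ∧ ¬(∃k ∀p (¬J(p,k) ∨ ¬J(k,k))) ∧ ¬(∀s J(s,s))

∃n ∀k ∃p ∃s (¬J(n,n) ∧ J(p,k) ∧ J(k,k) ∧ ¬J(s,s))

Push ¬ through the quantifiers and connectives to reach negation normal form:
  (∃n ¬J(n,n)) ∧ (∀k ∃p (J(p,k) ∧ J(k,k))) ∧ (∃s ¬J(s,s))
Pull the quantifiers to the front (each side's bound variable is not free in the other side):
  ∃n ∀k ∃p ∃s (¬J(n,n) ∧ J(p,k) ∧ J(k,k) ∧ ¬J(s,s))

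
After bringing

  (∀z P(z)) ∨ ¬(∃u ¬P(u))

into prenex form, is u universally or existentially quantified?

universal

Move each ¬ inward, flipping quantifiers it crosses:
  (∀z P(z)) ∨ (∀u P(u))
All bound variables are already distinct, so no renaming is needed.
Pull the quantifiers to the front (each side's bound variable is not free in the other side):
  ∀z ∀u (P(z) ∨ P(u))
The quantifier ∃u sits under an odd number of negations, so it flips to ∀u.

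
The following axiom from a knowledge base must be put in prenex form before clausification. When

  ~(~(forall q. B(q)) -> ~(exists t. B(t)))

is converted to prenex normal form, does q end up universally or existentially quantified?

existential

Eliminate → and ↔ using ¬ and ∨.
  ~(~~(forall q. B(q)) | ~(exists t. B(t)))
Move each ¬ inward, flipping quantifiers it crosses:
  (exists q. ~B(q)) & (exists t. B(t))
Extract every quantifier outward, since the variables are now distinct and don't occur free across branches:
  exists q. exists t. (~B(q) & B(t))
The quantifier forall q sits under an odd number of negations (counting the antecedent side of each →), so it flips to exists q.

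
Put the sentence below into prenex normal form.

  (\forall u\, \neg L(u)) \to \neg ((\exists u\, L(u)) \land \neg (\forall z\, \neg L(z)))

\exists u\, \forall w\, \forall z\, (L(u) \lor \neg L(w) \lor \neg L(z))

First replace A → B with ¬A ∨ B.
  \neg (\forall u\, \neg L(u)) \lor \neg ((\exists u\, L(u)) \land \neg (\forall z\, \neg L(z)))
Push ¬ through the quantifiers and connectives to reach negation normal form:
  (\exists u\, L(u)) \lor (\forall u\, \neg L(u)) \lor (\forall z\, \neg L(z))
Standardize variables apart so no two quantifiers bind the same name: u↦w.
  (\exists u\, L(u)) \lor (\forall w\, \neg L(w)) \lor (\forall z\, \neg L(z))
Extract every quantifier outward, since the variables are now distinct and don't occur free across branches:
  \exists u\, \forall w\, \forall z\, (L(u) \lor \neg L(w) \lor \neg L(z))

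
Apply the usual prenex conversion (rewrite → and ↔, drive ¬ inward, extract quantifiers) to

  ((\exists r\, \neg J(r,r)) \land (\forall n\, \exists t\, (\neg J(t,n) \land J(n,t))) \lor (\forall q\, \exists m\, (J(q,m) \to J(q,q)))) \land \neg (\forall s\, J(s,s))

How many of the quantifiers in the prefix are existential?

4

Rewrite implications/biconditionals: A → B as ¬A ∨ B.
  ((\exists r\, \neg J(r,r)) \land (\forall n\, \exists t\, (\neg J(t,n) \land J(n,t))) \lor (\forall q\, \exists m\, (\neg J(q,m) \lor J(q,q)))) \land \neg (\forall s\, J(s,s))
Push ¬ through the quantifiers and connectives to reach negation normal form:
  ((\exists r\, \neg J(r,r)) \land (\forall n\, \exists t\, (\neg J(t,n) \land J(n,t))) \lor (\forall q\, \exists m\, (\neg J(q,m) \lor J(q,q)))) \land (\exists s\, \neg J(s,s))
Finally move all quantifiers to the prefix:
  \exists r\, \forall n\, \exists t\, \forall q\, \exists m\, \exists s\, ((\neg J(r,r) \land \neg J(t,n) \land J(n,t) \lor \neg J(q,m) \lor J(q,q)) \land \neg J(s,s))
The prefix is \exists r \forall n \exists t \forall q \exists m \exists s: 2 universal, 4 existential.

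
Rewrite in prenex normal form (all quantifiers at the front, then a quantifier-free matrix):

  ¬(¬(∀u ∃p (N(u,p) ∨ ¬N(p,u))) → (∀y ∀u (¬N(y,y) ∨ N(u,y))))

First replace A → B with ¬A ∨ B.
  ¬(¬¬(∀u ∃p (N(u,p) ∨ ¬N(p,u))) ∨ (∀y ∀u (¬N(y,y) ∨ N(u,y))))
Push ¬ through the quantifiers and connectives to reach negation normal form:
  (∃u ∀p (¬N(u,p) ∧ N(p,u))) ∧ (∃y ∃u (N(y,y) ∧ ¬N(u,y)))
Standardize variables apart so no two quantifiers bind the same name: u↦s.
  (∃u ∀p (¬N(u,p) ∧ N(p,u))) ∧ (∃y ∃s (N(y,y) ∧ ¬N(s,y)))
Finally move all quantifiers to the prefix:
  ∃u ∀p ∃y ∃s (¬N(u,p) ∧ N(p,u) ∧ N(y,y) ∧ ¬N(s,y))

∃u ∀p ∃y ∃s (¬N(u,p) ∧ N(p,u) ∧ N(y,y) ∧ ¬N(s,y))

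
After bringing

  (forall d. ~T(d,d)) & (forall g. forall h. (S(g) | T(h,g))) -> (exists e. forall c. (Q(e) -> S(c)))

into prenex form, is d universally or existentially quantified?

First replace A → B with ¬A ∨ B.
  ~((forall d. ~T(d,d)) & (forall g. forall h. (S(g) | T(h,g)))) | (exists e. forall c. (~Q(e) | S(c)))
Push ¬ through the quantifiers and connectives to reach negation normal form:
  (exists d. T(d,d)) | (exists g. exists h. (~S(g) & ~T(h,g))) | (exists e. forall c. (~Q(e) | S(c)))
All bound variables are already distinct, so no renaming is needed.
Extract every quantifier outward, since the variables are now distinct and don't occur free across branches:
  exists d. exists g. exists h. exists e. forall c. (T(d,d) | ~S(g) & ~T(h,g) | ~Q(e) | S(c))
The quantifier forall d sits under an odd number of negations (counting the antecedent side of each →), so it flips to exists d.

existential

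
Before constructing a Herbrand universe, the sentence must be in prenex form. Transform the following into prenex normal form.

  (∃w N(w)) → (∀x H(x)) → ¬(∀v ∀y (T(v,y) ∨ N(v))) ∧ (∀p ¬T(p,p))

Rewrite implications/biconditionals: A → B as ¬A ∨ B.
  ¬(∃w N(w)) ∨ ¬(∀x H(x)) ∨ ¬(∀v ∀y (T(v,y) ∨ N(v))) ∧ (∀p ¬T(p,p))
Move each ¬ inward, flipping quantifiers it crosses:
  (∀w ¬N(w)) ∨ (∃x ¬H(x)) ∨ (∃v ∃y (¬T(v,y) ∧ ¬N(v))) ∧ (∀p ¬T(p,p))
All bound variables are already distinct, so no renaming is needed.
Finally move all quantifiers to the prefix:
  ∀w ∃x ∃v ∃y ∀p (¬N(w) ∨ ¬H(x) ∨ ¬T(v,y) ∧ ¬N(v) ∧ ¬T(p,p))

∀w ∃x ∃v ∃y ∀p (¬N(w) ∨ ¬H(x) ∨ ¬T(v,y) ∧ ¬N(v) ∧ ¬T(p,p))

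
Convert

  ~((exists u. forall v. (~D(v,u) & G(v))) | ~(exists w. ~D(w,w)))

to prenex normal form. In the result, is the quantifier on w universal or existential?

existential

Move each ¬ inward, flipping quantifiers it crosses:
  (forall u. exists v. (D(v,u) | ~G(v))) & (exists w. ~D(w,w))
All bound variables are already distinct, so no renaming is needed.
Finally move all quantifiers to the prefix:
  forall u. exists v. exists w. ((D(v,u) | ~G(v)) & ~D(w,w))
The quantifier exists w sits under an even number of negations, so it remains existential.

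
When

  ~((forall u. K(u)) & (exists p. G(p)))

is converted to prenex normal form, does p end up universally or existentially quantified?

Move each ¬ inward, flipping quantifiers it crosses:
  (exists u. ~K(u)) | (forall p. ~G(p))
Finally move all quantifiers to the prefix:
  exists u. forall p. (~K(u) | ~G(p))
The quantifier exists p sits under an odd number of negations, so it flips to forall p.

universal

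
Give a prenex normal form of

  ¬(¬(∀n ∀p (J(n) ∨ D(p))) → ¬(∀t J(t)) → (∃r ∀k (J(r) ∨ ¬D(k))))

Rewrite implications/biconditionals: A → B as ¬A ∨ B.
  ¬(¬¬(∀n ∀p (J(n) ∨ D(p))) ∨ ¬¬(∀t J(t)) ∨ (∃r ∀k (J(r) ∨ ¬D(k))))
Drive negations inward (¬∀x A ≡ ∃x ¬A, ¬∃x A ≡ ∀x ¬A, De Morgan for ∧/∨):
  (∃n ∃p (¬J(n) ∧ ¬D(p))) ∧ (∃t ¬J(t)) ∧ (∀r ∃k (¬J(r) ∧ D(k)))
Extract every quantifier outward, since the variables are now distinct and don't occur free across branches:
  ∃n ∃p ∃t ∀r ∃k (¬J(n) ∧ ¬D(p) ∧ ¬J(t) ∧ ¬J(r) ∧ D(k))

∃n ∃p ∃t ∀r ∃k (¬J(n) ∧ ¬D(p) ∧ ¬J(t) ∧ ¬J(r) ∧ D(k))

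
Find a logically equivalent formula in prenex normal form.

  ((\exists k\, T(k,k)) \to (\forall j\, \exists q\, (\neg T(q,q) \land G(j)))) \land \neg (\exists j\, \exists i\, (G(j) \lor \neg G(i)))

\forall k\, \forall j\, \exists q\, \forall y1\, \forall i\, ((\neg T(k,k) \lor \neg T(q,q) \land G(j)) \land \neg G(y1) \land G(i))

First replace A → B with ¬A ∨ B.
  (\neg (\exists k\, T(k,k)) \lor (\forall j\, \exists q\, (\neg T(q,q) \land G(j)))) \land \neg (\exists j\, \exists i\, (G(j) \lor \neg G(i)))
Move each ¬ inward, flipping quantifiers it crosses:
  ((\forall k\, \neg T(k,k)) \lor (\forall j\, \exists q\, (\neg T(q,q) \land G(j)))) \land (\forall j\, \forall i\, (\neg G(j) \land G(i)))
Rename bound variables to avoid capture: j↦y1.
  ((\forall k\, \neg T(k,k)) \lor (\forall j\, \exists q\, (\neg T(q,q) \land G(j)))) \land (\forall y1\, \forall i\, (\neg G(y1) \land G(i)))
Pull the quantifiers to the front (each side's bound variable is not free in the other side):
  \forall k\, \forall j\, \exists q\, \forall y1\, \forall i\, ((\neg T(k,k) \lor \neg T(q,q) \land G(j)) \land \neg G(y1) \land G(i))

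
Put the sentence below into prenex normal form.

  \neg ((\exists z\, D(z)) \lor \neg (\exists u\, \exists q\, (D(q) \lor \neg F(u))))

\forall z\, \exists u\, \exists q\, (\neg D(z) \land (D(q) \lor \neg F(u)))

Move each ¬ inward, flipping quantifiers it crosses:
  (\forall z\, \neg D(z)) \land (\exists u\, \exists q\, (D(q) \lor \neg F(u)))
All bound variables are already distinct, so no renaming is needed.
Pull the quantifiers to the front (each side's bound variable is not free in the other side):
  \forall z\, \exists u\, \exists q\, (\neg D(z) \land (D(q) \lor \neg F(u)))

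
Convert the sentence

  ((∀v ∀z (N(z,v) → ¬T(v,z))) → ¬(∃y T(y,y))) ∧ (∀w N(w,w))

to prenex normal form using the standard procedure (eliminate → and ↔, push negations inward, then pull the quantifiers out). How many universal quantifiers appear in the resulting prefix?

Rewrite implications/biconditionals: A → B as ¬A ∨ B.
  (¬(∀v ∀z (¬N(z,v) ∨ ¬T(v,z))) ∨ ¬(∃y T(y,y))) ∧ (∀w N(w,w))
Push ¬ through the quantifiers and connectives to reach negation normal form:
  ((∃v ∃z (N(z,v) ∧ T(v,z))) ∨ (∀y ¬T(y,y))) ∧ (∀w N(w,w))
All bound variables are already distinct, so no renaming is needed.
Extract every quantifier outward, since the variables are now distinct and don't occur free across branches:
  ∃v ∃z ∀y ∀w ((N(z,v) ∧ T(v,z) ∨ ¬T(y,y)) ∧ N(w,w))
The prefix is ∃v ∃z ∀y ∀w: 2 universal, 2 existential.

2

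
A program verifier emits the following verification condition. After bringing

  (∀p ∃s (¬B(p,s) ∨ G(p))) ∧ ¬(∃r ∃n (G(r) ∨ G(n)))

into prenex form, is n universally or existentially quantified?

universal

Move each ¬ inward, flipping quantifiers it crosses:
  (∀p ∃s (¬B(p,s) ∨ G(p))) ∧ (∀r ∀n (¬G(r) ∧ ¬G(n)))
Extract every quantifier outward, since the variables are now distinct and don't occur free across branches:
  ∀p ∃s ∀r ∀n ((¬B(p,s) ∨ G(p)) ∧ ¬G(r) ∧ ¬G(n))
The quantifier ∃n sits under an odd number of negations, so it flips to ∀n.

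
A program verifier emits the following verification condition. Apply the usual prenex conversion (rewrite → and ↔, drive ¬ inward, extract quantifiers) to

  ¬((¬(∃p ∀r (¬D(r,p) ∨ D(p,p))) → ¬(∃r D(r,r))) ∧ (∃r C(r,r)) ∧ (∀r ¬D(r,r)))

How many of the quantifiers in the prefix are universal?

2

First replace A → B with ¬A ∨ B.
  ¬((¬¬(∃p ∀r (¬D(r,p) ∨ D(p,p))) ∨ ¬(∃r D(r,r))) ∧ (∃r C(r,r)) ∧ (∀r ¬D(r,r)))
Push ¬ through the quantifiers and connectives to reach negation normal form:
  (∀p ∃r (D(r,p) ∧ ¬D(p,p))) ∧ (∃r D(r,r)) ∨ (∀r ¬C(r,r)) ∨ (∃r D(r,r))
Standardize variables apart so no two quantifiers bind the same name: r↦y, r↦v, r↦u1.
  (∀p ∃r (D(r,p) ∧ ¬D(p,p))) ∧ (∃y D(y,y)) ∨ (∀v ¬C(v,v)) ∨ (∃u1 D(u1,u1))
Pull the quantifiers to the front (each side's bound variable is not free in the other side):
  ∀p ∃r ∃y ∀v ∃u1 (D(r,p) ∧ ¬D(p,p) ∧ D(y,y) ∨ ¬C(v,v) ∨ D(u1,u1))
The prefix is ∀p ∃r ∃y ∀v ∃u1: 2 universal, 3 existential.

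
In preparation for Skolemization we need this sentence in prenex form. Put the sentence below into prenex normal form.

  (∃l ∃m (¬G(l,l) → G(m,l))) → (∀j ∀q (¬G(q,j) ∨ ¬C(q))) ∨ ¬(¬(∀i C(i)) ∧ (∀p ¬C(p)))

Eliminate → and ↔ using ¬ and ∨.
  ¬(∃l ∃m (¬¬G(l,l) ∨ G(m,l))) ∨ (∀j ∀q (¬G(q,j) ∨ ¬C(q))) ∨ ¬(¬(∀i C(i)) ∧ (∀p ¬C(p)))
Push ¬ through the quantifiers and connectives to reach negation normal form:
  (∀l ∀m (¬G(l,l) ∧ ¬G(m,l))) ∨ (∀j ∀q (¬G(q,j) ∨ ¬C(q))) ∨ (∀i C(i)) ∨ (∃p C(p))
All bound variables are already distinct, so no renaming is needed.
Extract every quantifier outward, since the variables are now distinct and don't occur free across branches:
  ∀l ∀m ∀j ∀q ∀i ∃p (¬G(l,l) ∧ ¬G(m,l) ∨ ¬G(q,j) ∨ ¬C(q) ∨ C(i) ∨ C(p))

∀l ∀m ∀j ∀q ∀i ∃p (¬G(l,l) ∧ ¬G(m,l) ∨ ¬G(q,j) ∨ ¬C(q) ∨ C(i) ∨ C(p))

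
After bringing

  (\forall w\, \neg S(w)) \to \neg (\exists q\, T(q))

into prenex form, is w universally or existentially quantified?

existential

Eliminate → and ↔ using ¬ and ∨.
  \neg (\forall w\, \neg S(w)) \lor \neg (\exists q\, T(q))
Push ¬ through the quantifiers and connectives to reach negation normal form:
  (\exists w\, S(w)) \lor (\forall q\, \neg T(q))
All bound variables are already distinct, so no renaming is needed.
Extract every quantifier outward, since the variables are now distinct and don't occur free across branches:
  \exists w\, \forall q\, (S(w) \lor \neg T(q))
The quantifier \forall w sits under an odd number of negations (counting the antecedent side of each →), so it flips to \exists w.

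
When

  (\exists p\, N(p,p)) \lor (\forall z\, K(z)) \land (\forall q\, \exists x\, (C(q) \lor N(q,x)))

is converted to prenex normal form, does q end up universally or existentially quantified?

All bound variables are already distinct, so no renaming is needed.
Pull the quantifiers to the front (each side's bound variable is not free in the other side):
  \exists p\, \forall z\, \forall q\, \exists x\, (N(p,p) \lor K(z) \land (C(q) \lor N(q,x)))
The quantifier \forall q sits under an even number of negations, so it remains universal.

universal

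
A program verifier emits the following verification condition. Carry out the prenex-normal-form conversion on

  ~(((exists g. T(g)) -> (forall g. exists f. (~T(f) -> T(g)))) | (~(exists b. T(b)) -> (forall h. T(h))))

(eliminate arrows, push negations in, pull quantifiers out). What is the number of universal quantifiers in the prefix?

2

Rewrite implications/biconditionals: A → B as ¬A ∨ B.
  ~(~(exists g. T(g)) | (forall g. exists f. (~~T(f) | T(g))) | ~~(exists b. T(b)) | (forall h. T(h)))
Move each ¬ inward, flipping quantifiers it crosses:
  (exists g. T(g)) & (exists g. forall f. (~T(f) & ~T(g))) & (forall b. ~T(b)) & (exists h. ~T(h))
Give each quantifier a distinct variable: g↦v1.
  (exists g. T(g)) & (exists v1. forall f. (~T(f) & ~T(v1))) & (forall b. ~T(b)) & (exists h. ~T(h))
Extract every quantifier outward, since the variables are now distinct and don't occur free across branches:
  exists g. exists v1. forall f. forall b. exists h. (T(g) & ~T(f) & ~T(v1) & ~T(b) & ~T(h))
The prefix is exists g exists v1 forall f forall b exists h: 2 universal, 3 existential.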